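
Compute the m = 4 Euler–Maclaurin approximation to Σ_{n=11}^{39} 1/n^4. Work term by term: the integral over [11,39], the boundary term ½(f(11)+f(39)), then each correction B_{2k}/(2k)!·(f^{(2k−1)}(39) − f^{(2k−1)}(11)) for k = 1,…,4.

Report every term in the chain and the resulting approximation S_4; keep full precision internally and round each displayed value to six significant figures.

Integral: ∫_11^39 1/x^4 dx = 0.000244819.
½[f(11) + f(39)] = ½[6.83013e-05 + 4.32257e-07] = 3.43668e-05.
So far: 0.000279186.
Correction k=1: B_{2}/2! · (f^{(1)}(39) − f^{(1)}(11)) = 1/12 · (-4.43340e-08 − (-2.48369e-05)) = 2.06604e-06.
After k=1: 0.000281252.
Correction k=2: B_{4}/4! · (f^{(3)}(39) − f^{(3)}(11)) = −1/720 · (-8.74438e-10 − (-6.15790e-06)) = -8.55142e-09.
After k=2: 0.000281243.
Correction k=3: B_{6}/6! · (f^{(5)}(39) − f^{(5)}(11)) = 1/30240 · (-3.21950e-11 − (-2.84994e-06)) = 9.42429e-11.
After k=3: 0.000281243.
Correction k=4: B_{8}/8! · (f^{(7)}(39) − f^{(7)}(11)) = −1/1209600 · (-1.90503e-12 − (-2.11979e-06)) = -1.75247e-12.

S_4 ≈ 0.000281243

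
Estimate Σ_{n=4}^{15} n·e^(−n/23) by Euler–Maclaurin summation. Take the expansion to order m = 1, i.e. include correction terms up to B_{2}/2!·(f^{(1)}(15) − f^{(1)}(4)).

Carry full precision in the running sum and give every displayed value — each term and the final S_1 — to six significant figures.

S_1 ≈ 72.1374

The integral term ∫_4^15 x·e^(−x/23) dx = 66.5926.
Endpoint term: (f(4) + f(15))/2 = (3.36148 + 7.81368)/2 = 5.58758.
Running total after boundary: 72.1801.
Order-1 term: 1/12 · (0.181187 − 0.694219) = -0.0427527.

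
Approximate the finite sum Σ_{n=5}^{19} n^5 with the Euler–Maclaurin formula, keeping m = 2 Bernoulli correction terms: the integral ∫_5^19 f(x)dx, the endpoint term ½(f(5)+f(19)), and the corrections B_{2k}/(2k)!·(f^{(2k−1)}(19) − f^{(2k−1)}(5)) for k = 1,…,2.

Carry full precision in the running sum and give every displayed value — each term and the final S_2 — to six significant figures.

S_2 ≈ 9.13200e+06

∫_5^19 x^5 dx evaluates to 7.83838e+06.
Endpoint term: (f(5) + f(19))/2 = (3125.00 + 2.47610e+06)/2 = 1.23961e+06.
So far: 9.07799e+06.
Order-1 term: 1/12 · (651605 − 3125.00) = 54040.0.
Partial sum through k=1: 9.13203e+06.
Order-2 term: −1/720 · (21660.0 − 1500.00) = -28.0000.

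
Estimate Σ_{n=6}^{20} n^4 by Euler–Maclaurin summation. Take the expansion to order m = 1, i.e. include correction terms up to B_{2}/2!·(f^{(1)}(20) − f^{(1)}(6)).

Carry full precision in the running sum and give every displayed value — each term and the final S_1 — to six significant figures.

The integral term ∫_6^20 x^4 dx = 638445.
Endpoint term: (f(6) + f(20))/2 = (1296.00 + 160000)/2 = 80648.0.
So far: 719093.
k=1: B_{2}/(2)! × [f^{(1)}(20) − f^{(1)}(6)] = 1/12 × (32000.0 − 864.000) = 2594.67.

S_1 ≈ 721687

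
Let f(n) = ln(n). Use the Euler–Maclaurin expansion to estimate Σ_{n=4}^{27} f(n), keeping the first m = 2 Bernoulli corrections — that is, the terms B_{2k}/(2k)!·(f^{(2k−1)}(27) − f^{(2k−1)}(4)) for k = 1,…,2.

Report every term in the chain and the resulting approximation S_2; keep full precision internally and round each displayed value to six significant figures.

S_2 ≈ 62.7658

Integral: ∫_4^27 ln(x) dx = 60.4424.
½[f(4) + f(27)] = ½[1.38629 + 3.29584] = 2.34107.
Running total after boundary: 62.7835.
Order-1 term: 1/12 · (0.0370370 − 0.250000) = -0.0177469.
After k=1: 62.7657.
Order-2 term: −1/720 · (0.000101611 − 0.0312500) = 4.32617e-05.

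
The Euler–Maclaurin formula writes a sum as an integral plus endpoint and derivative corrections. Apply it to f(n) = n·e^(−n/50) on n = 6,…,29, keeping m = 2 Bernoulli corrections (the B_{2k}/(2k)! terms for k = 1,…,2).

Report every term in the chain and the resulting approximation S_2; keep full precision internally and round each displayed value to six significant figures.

The integral term ∫_6^29 x·e^(−x/50) dx = 271.779.
Endpoint term: (f(6) + f(29))/2 = (5.32152 + 16.2371)/2 = 10.7793.
Integral + boundary = 282.558.
Order-1 term: 1/12 · (0.235157 − 0.780490) = -0.0454444.
After k=1: 282.513.
Order-2 term: −1/720 · (0.000541982 − 0.00102173) = 6.66320e-07.

S_2 ≈ 282.513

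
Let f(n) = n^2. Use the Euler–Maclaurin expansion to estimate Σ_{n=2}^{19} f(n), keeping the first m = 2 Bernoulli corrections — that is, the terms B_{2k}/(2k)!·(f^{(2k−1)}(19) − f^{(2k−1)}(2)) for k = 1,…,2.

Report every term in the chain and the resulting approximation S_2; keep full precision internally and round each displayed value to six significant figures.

The integral term ∫_2^19 x^2 dx = 2283.67.
½[f(2) + f(19)] = ½[4.00000 + 361.000] = 182.500.
So far: 2466.17.
k=1: B_{2}/(2)! × [f^{(1)}(19) − f^{(1)}(2)] = 1/12 × (38.0000 − 4.00000) = 2.83333.
Running total after k=1: 2469.00.
k=2: B_{4}/(4)! × [f^{(3)}(19) − f^{(3)}(2)] = −1/720 × (0.00000 − 0.00000) = 0.00000.

S_2 ≈ 2469.00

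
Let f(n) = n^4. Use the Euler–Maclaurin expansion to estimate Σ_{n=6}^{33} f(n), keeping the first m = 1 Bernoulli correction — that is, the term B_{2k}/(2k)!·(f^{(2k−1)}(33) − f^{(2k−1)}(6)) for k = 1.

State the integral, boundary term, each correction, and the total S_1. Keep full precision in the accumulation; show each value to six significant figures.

Integral: ∫_6^33 x^4 dx = 7.82552e+06.
Endpoint term: (f(6) + f(33))/2 = (1296.00 + 1.18592e+06)/2 = 593608.
So far: 8.41913e+06.
Correction k=1: B_{2}/2! · (f^{(1)}(33) − f^{(1)}(6)) = 1/12 · (143748 − 864.000) = 11907.0.

S_1 ≈ 8.43104e+06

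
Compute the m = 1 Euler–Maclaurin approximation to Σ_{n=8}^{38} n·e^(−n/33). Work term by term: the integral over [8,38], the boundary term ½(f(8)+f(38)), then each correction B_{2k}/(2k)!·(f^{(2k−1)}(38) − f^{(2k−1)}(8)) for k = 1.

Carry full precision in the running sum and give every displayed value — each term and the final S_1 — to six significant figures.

∫_8^38 x·e^(−x/33) dx evaluates to 320.974.
½[f(8) + f(38)] = ½[6.27779 + 12.0140] = 9.14588.
Running total after boundary: 330.120.
Correction k=1: B_{2}/2! · (f^{(1)}(38) − f^{(1)}(8)) = 1/12 · (-0.0479026 − 0.594487) = -0.0535325.

S_1 ≈ 330.066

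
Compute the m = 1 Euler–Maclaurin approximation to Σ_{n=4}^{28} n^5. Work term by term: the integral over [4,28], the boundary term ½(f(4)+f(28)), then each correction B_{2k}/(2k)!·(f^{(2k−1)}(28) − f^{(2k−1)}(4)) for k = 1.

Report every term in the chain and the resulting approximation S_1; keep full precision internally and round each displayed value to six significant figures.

Integral: ∫_4^28 x^5 dx = 8.03144e+07.
Endpoint term: (f(4) + f(28))/2 = (1024.00 + 1.72104e+07)/2 = 8.60570e+06.
Running total after boundary: 8.89201e+07.
Correction k=1: B_{2}/2! · (f^{(1)}(28) − f^{(1)}(4)) = 1/12 · (3.07328e+06 − 1280.00) = 256000.

S_1 ≈ 8.91761e+07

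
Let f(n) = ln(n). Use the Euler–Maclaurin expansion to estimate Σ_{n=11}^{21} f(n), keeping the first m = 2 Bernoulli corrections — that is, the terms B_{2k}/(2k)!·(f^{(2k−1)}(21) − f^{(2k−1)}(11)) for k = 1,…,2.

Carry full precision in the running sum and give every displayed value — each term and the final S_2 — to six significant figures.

The integral term ∫_11^21 ln(x) dx = 27.5581.
Endpoint term: (f(11) + f(21))/2 = (2.39790 + 3.04452)/2 = 2.72121.
So far: 30.2793.
Order-1 term: 1/12 · (0.0476190 − 0.0909091) = -0.00360750.
Running total after k=1: 30.2757.
Order-2 term: −1/720 · (0.000215959 − 0.00150263) = 1.78704e-06.

S_2 ≈ 30.2757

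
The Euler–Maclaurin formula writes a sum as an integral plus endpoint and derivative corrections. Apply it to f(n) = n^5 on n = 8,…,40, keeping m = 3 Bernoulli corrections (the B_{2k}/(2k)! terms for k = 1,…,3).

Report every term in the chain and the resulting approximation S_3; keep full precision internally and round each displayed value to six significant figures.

S_3 ≈ 7.34904e+08

Integral: ∫_8^40 x^5 dx = 6.82623e+08.
½[f(8) + f(40)] = ½[32768.0 + 1.02400e+08] = 5.12164e+07.
Integral + boundary = 7.33839e+08.
Correction k=1: B_{2}/2! · (f^{(1)}(40) − f^{(1)}(8)) = 1/12 · (1.28000e+07 − 20480.0) = 1.06496e+06.
After k=1: 7.34904e+08.
Correction k=2: B_{4}/4! · (f^{(3)}(40) − f^{(3)}(8)) = −1/720 · (96000.0 − 3840.00) = -128.000.
After k=2: 7.34904e+08.
Correction k=3: B_{6}/6! · (f^{(5)}(40) − f^{(5)}(8)) = 1/30240 · (120.000 − 120.000) = 0.00000.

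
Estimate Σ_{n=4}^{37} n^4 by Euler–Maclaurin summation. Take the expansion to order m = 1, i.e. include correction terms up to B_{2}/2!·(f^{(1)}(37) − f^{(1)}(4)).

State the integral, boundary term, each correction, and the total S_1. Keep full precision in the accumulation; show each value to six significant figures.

∫_4^37 x^4 dx evaluates to 1.38686e+07.
Endpoint term: (f(4) + f(37))/2 = (256.000 + 1.87416e+06)/2 = 937208.
Running total after boundary: 1.48058e+07.
k=1: B_{2}/(2)! × [f^{(1)}(37) − f^{(1)}(4)] = 1/12 × (202612 − 256.000) = 16863.0.

S_1 ≈ 1.48227e+07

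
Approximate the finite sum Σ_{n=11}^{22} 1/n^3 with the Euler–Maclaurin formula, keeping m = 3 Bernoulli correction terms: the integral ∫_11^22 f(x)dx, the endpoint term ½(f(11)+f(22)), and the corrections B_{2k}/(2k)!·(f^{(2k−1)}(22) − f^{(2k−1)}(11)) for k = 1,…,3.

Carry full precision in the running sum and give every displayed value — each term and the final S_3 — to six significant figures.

The integral term ∫_11^22 1/x^3 dx = 0.00309917.
Boundary: ½(f(11) + f(22)) = ½(0.000751315 + 9.39144e-05) = 0.000422615.
Running total after boundary: 0.00352179.
Order-1 term: 1/12 · (-1.28065e-05 − (-0.000204904)) = 1.60081e-05.
Running total after k=1: 0.00353780.
Order-2 term: −1/720 · (-5.29194e-07 − (-3.38684e-05)) = -4.63045e-08.
Running total after k=2: 0.00353775.
Order-3 term: 1/30240 · (-4.59218e-08 − (-1.17560e-05)) = 3.87238e-10.

S_3 ≈ 0.00353775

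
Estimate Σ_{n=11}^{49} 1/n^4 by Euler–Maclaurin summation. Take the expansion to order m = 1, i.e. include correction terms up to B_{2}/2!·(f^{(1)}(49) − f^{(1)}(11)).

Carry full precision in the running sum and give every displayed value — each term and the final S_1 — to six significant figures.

The integral term ∫_11^49 1/x^4 dx = 0.000247605.
Endpoint term: (f(11) + f(49))/2 = (6.83013e-05 + 1.73467e-07)/2 = 3.42374e-05.
So far: 0.000281842.
k=1: B_{2}/(2)! × [f^{(1)}(49) − f^{(1)}(11)] = 1/12 × (-1.41605e-08 − (-2.48369e-05)) = 2.06856e-06.

S_1 ≈ 0.000283911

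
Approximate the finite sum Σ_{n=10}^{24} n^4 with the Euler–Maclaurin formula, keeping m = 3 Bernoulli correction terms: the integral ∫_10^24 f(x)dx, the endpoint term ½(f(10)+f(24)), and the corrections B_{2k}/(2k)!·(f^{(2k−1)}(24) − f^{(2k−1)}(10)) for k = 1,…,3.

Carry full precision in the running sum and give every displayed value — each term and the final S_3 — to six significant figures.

S_3 ≈ 1.74769e+06

Integral: ∫_10^24 x^4 dx = 1.57252e+06.
Boundary: ½(f(10) + f(24)) = ½(10000.0 + 331776) = 170888.
Integral + boundary = 1.74341e+06.
Order-1 term: 1/12 · (55296.0 − 4000.00) = 4274.67.
Partial sum through k=1: 1.74769e+06.
Order-2 term: −1/720 · (576.000 − 240.000) = -0.466667.
Partial sum through k=2: 1.74769e+06.
Order-3 term: 1/30240 · (0.00000 − 0.00000) = 0.00000.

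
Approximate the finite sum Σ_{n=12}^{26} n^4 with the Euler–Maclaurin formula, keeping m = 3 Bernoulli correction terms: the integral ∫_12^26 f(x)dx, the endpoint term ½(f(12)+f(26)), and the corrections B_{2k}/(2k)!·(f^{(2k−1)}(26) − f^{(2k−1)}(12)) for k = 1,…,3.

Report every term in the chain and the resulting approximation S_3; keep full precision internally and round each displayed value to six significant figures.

S_3 ≈ 2.57065e+06

The integral term ∫_12^26 x^4 dx = 2.32651e+06.
Boundary: ½(f(12) + f(26)) = ½(20736.0 + 456976) = 238856.
Running total after boundary: 2.56536e+06.
Correction k=1: B_{2}/2! · (f^{(1)}(26) − f^{(1)}(12)) = 1/12 · (70304.0 − 6912.00) = 5282.67.
Running total after k=1: 2.57065e+06.
Correction k=2: B_{4}/4! · (f^{(3)}(26) − f^{(3)}(12)) = −1/720 · (624.000 − 288.000) = -0.466667.
Running total after k=2: 2.57065e+06.
Correction k=3: B_{6}/6! · (f^{(5)}(26) − f^{(5)}(12)) = 1/30240 · (0.00000 − 0.00000) = 0.00000.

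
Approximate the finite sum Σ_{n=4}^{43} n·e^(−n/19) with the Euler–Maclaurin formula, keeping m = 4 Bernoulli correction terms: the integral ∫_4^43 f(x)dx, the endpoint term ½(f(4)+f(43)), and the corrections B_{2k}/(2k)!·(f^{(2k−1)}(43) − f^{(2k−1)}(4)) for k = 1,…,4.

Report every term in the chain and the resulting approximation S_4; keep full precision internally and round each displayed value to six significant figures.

∫_4^43 x·e^(−x/19) dx evaluates to 231.502.
Endpoint term: (f(4) + f(43))/2 = (3.24063 + 4.47292)/2 = 3.85678.
So far: 235.358.
Correction k=1: B_{2}/2! · (f^{(1)}(43) − f^{(1)}(4)) = 1/12 · (-0.131396 − 0.639598) = -0.0642495.
Partial sum through k=1: 235.294.
Correction k=2: B_{4}/4! · (f^{(3)}(43) − f^{(3)}(4)) = −1/720 · (0.000212320 − 0.00626015) = 8.39976e-06.
Partial sum through k=2: 235.294.
Correction k=3: B_{6}/6! · (f^{(5)}(43) − f^{(5)}(4)) = 1/30240 · (2.18453e-06 − 2.97744e-05) = -9.12363e-10.
Partial sum through k=3: 235.294.
Correction k=4: B_{8}/8! · (f^{(7)}(43) − f^{(7)}(4)) = −1/1209600 · (1.04735e-08 − 1.16919e-07) = 8.80004e-14.

S_4 ≈ 235.294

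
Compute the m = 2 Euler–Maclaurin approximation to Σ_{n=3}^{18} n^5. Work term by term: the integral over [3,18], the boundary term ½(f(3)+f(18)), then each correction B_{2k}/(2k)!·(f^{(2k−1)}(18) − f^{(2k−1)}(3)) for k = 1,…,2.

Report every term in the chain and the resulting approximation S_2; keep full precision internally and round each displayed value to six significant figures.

Integral: ∫_3^18 x^5 dx = 5.66858e+06.
½[f(3) + f(18)] = ½[243.000 + 1.88957e+06] = 944906.
Integral + boundary = 6.61349e+06.
Order-1 term: 1/12 · (524880 − 405.000) = 43706.2.
Partial sum through k=1: 6.65719e+06.
Order-2 term: −1/720 · (19440.0 − 540.000) = -26.2500.

S_2 ≈ 6.65717e+06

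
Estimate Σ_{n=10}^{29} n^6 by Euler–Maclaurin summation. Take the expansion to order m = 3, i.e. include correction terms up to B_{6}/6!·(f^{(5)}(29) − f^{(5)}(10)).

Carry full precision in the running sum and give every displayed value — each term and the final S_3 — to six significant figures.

Integral: ∫_10^29 x^6 dx = 2.46284e+09.
Endpoint term: (f(10) + f(29))/2 = (1.00000e+06 + 5.94823e+08)/2 = 2.97912e+08.
Integral + boundary = 2.76075e+09.
Order-1 term: 1/12 · (1.23067e+08 − 600000) = 1.02056e+07.
Running total after k=1: 2.77096e+09.
Order-2 term: −1/720 · (2.92668e+06 − 120000) = -3898.17.
Running total after k=2: 2.77095e+09.
Order-3 term: 1/30240 · (20880.0 − 7200.00) = 0.452381.

S_3 ≈ 2.77095e+09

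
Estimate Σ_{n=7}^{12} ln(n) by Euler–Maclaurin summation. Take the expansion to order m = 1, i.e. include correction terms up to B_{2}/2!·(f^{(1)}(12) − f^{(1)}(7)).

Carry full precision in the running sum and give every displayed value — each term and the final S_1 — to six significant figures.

S_1 ≈ 13.4080

∫_7^12 ln(x) dx evaluates to 11.1975.
½[f(7) + f(12)] = ½[1.94591 + 2.48491] = 2.21541.
So far: 13.4129.
k=1: B_{2}/(2)! × [f^{(1)}(12) − f^{(1)}(7)] = 1/12 × (0.0833333 − 0.142857) = -0.00496032.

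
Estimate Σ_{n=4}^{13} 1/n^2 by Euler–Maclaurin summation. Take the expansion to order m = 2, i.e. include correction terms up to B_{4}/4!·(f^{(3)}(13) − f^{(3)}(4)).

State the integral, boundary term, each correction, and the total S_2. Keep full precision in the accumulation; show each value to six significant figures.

Integral: ∫_4^13 1/x^2 dx = 0.173077.
Endpoint term: (f(4) + f(13))/2 = (0.0625000 + 0.00591716)/2 = 0.0342086.
So far: 0.207286.
k=1: B_{2}/(2)! × [f^{(1)}(13) − f^{(1)}(4)] = 1/12 × (-0.000910332 − (-0.0312500)) = 0.00252831.
Running total after k=1: 0.209814.
k=2: B_{4}/(4)! × [f^{(3)}(13) − f^{(3)}(4)] = −1/720 × (-6.46390e-05 − (-0.0234375)) = -3.24623e-05.

S_2 ≈ 0.209781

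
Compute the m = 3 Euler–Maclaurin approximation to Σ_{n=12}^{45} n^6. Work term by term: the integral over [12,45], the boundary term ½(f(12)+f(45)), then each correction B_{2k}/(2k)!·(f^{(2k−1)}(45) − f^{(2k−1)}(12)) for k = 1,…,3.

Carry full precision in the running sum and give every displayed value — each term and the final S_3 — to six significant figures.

∫_12^45 x^6 dx evaluates to 5.33762e+10.
½[f(12) + f(45)] = ½[2.98598e+06 + 8.30377e+09] = 4.15338e+09.
So far: 5.75296e+10.
Order-1 term: 1/12 · (1.10717e+09 − 1.49299e+06) = 9.21396e+07.
Partial sum through k=1: 5.76217e+10.
Order-2 term: −1/720 · (1.09350e+07 − 207360) = -14899.5.
Partial sum through k=2: 5.76217e+10.
Order-3 term: 1/30240 · (32400.0 − 8640.00) = 0.785714.

S_3 ≈ 5.76217e+10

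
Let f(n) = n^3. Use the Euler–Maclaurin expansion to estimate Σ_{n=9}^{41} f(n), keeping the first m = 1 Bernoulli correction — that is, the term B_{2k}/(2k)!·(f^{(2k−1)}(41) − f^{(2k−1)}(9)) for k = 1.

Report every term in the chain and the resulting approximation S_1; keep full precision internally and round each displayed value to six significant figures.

S_1 ≈ 740025

∫_9^41 x^3 dx evaluates to 704800.
Endpoint term: (f(9) + f(41))/2 = (729.000 + 68921.0)/2 = 34825.0.
Integral + boundary = 739625.
Correction k=1: B_{2}/2! · (f^{(1)}(41) − f^{(1)}(9)) = 1/12 · (5043.00 − 243.000) = 400.000.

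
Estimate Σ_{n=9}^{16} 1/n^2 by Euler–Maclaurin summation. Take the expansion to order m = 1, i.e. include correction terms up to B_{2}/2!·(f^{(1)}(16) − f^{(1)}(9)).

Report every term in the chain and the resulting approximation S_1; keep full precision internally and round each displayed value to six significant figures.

S_1 ≈ 0.0569250

Integral: ∫_9^16 1/x^2 dx = 0.0486111.
½[f(9) + f(16)] = ½[0.0123457 + 0.00390625] = 0.00812596.
Running total after boundary: 0.0567371.
Correction k=1: B_{2}/2! · (f^{(1)}(16) − f^{(1)}(9)) = 1/12 · (-0.000488281 − (-0.00274348)) = 0.000187934.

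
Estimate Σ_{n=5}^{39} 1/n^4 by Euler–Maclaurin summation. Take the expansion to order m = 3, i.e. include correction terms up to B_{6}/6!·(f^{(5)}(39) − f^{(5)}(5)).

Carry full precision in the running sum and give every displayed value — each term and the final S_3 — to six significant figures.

S_3 ≈ 0.00356591

Integral: ∫_5^39 1/x^4 dx = 0.00266105.
Boundary: ½(f(5) + f(39)) = ½(0.00160000 + 4.32257e-07) = 0.000800216.
Integral + boundary = 0.00346126.
Correction k=1: B_{2}/2! · (f^{(1)}(39) − f^{(1)}(5)) = 1/12 · (-4.43340e-08 − (-0.00128000)) = 0.000106663.
Partial sum through k=1: 0.00356793.
Correction k=2: B_{4}/4! · (f^{(3)}(39) − f^{(3)}(5)) = −1/720 · (-8.74438e-10 − (-0.00153600)) = -2.13333e-06.
Partial sum through k=2: 0.00356579.
Correction k=3: B_{6}/6! · (f^{(5)}(39) − f^{(5)}(5)) = 1/30240 · (-3.21950e-11 − (-0.00344064)) = 1.13778e-07.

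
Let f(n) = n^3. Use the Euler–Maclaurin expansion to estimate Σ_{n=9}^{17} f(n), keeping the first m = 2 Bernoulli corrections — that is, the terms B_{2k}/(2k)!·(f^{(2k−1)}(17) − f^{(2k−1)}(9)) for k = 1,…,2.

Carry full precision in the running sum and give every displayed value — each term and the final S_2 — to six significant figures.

S_2 ≈ 22113.0

The integral term ∫_9^17 x^3 dx = 19240.0.
Boundary: ½(f(9) + f(17)) = ½(729.000 + 4913.00) = 2821.00.
Integral + boundary = 22061.0.
Order-1 term: 1/12 · (867.000 − 243.000) = 52.0000.
Partial sum through k=1: 22113.0.
Order-2 term: −1/720 · (6.00000 − 6.00000) = 0.00000.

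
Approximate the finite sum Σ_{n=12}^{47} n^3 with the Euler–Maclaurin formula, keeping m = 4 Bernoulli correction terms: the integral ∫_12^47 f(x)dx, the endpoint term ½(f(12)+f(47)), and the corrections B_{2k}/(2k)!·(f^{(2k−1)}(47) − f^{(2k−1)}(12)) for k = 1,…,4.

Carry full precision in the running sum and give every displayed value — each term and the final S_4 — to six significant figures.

S_4 ≈ 1.26803e+06

∫_12^47 x^3 dx evaluates to 1.21474e+06.
½[f(12) + f(47)] = ½[1728.00 + 103823] = 52775.5.
Running total after boundary: 1.26751e+06.
Correction k=1: B_{2}/2! · (f^{(1)}(47) − f^{(1)}(12)) = 1/12 · (6627.00 − 432.000) = 516.250.
Running total after k=1: 1.26803e+06.
Correction k=2: B_{4}/4! · (f^{(3)}(47) − f^{(3)}(12)) = −1/720 · (6.00000 − 6.00000) = 0.00000.
Running total after k=2: 1.26803e+06.
Correction k=3: B_{6}/6! · (f^{(5)}(47) − f^{(5)}(12)) = 1/30240 · (0.00000 − 0.00000) = 0.00000.
Running total after k=3: 1.26803e+06.
Correction k=4: B_{8}/8! · (f^{(7)}(47) − f^{(7)}(12)) = −1/1209600 · (0.00000 − 0.00000) = 0.00000.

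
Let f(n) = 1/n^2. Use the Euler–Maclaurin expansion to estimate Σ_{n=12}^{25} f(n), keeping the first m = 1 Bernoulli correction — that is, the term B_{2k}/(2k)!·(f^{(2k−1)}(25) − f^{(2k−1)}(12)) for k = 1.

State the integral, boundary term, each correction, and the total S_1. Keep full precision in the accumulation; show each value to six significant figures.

Integral: ∫_12^25 1/x^2 dx = 0.0433333.
Boundary: ½(f(12) + f(25)) = ½(0.00694444 + 0.00160000) = 0.00427222.
So far: 0.0476056.
Order-1 term: 1/12 · (-0.000128000 − (-0.00115741)) = 8.57840e-05.

S_1 ≈ 0.0476913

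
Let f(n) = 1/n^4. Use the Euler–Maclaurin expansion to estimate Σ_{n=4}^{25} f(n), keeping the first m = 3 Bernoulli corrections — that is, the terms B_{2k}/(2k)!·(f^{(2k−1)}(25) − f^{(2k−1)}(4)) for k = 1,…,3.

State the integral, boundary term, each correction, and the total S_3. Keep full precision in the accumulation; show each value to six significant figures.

Integral: ∫_4^25 1/x^4 dx = 0.00518700.
½[f(4) + f(25)] = ½[0.00390625 + 2.56000e-06] = 0.00195441.
Integral + boundary = 0.00714140.
Correction k=1: B_{2}/2! · (f^{(1)}(25) − f^{(1)}(4)) = 1/12 · (-4.09600e-07 − (-0.00390625)) = 0.000325487.
After k=1: 0.00746689.
Correction k=2: B_{4}/4! · (f^{(3)}(25) − f^{(3)}(4)) = −1/720 · (-1.96608e-08 − (-0.00732422)) = -1.01725e-05.
After k=2: 0.00745672.
Correction k=3: B_{6}/6! · (f^{(5)}(25) − f^{(5)}(4)) = 1/30240 · (-1.76161e-09 − (-0.0256348)) = 8.47710e-07.

S_3 ≈ 0.00745757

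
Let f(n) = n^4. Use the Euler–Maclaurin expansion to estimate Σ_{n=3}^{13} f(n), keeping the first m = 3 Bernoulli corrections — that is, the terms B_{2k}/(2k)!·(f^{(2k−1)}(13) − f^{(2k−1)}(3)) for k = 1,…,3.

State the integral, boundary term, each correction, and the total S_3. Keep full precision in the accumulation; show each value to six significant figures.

∫_3^13 x^4 dx evaluates to 74210.0.
Endpoint term: (f(3) + f(13))/2 = (81.0000 + 28561.0)/2 = 14321.0.
Running total after boundary: 88531.0.
Correction k=1: B_{2}/2! · (f^{(1)}(13) − f^{(1)}(3)) = 1/12 · (8788.00 − 108.000) = 723.333.
After k=1: 89254.3.
Correction k=2: B_{4}/4! · (f^{(3)}(13) − f^{(3)}(3)) = −1/720 · (312.000 − 72.0000) = -0.333333.
After k=2: 89254.0.
Correction k=3: B_{6}/6! · (f^{(5)}(13) − f^{(5)}(3)) = 1/30240 · (0.00000 − 0.00000) = 0.00000.

S_3 ≈ 89254.0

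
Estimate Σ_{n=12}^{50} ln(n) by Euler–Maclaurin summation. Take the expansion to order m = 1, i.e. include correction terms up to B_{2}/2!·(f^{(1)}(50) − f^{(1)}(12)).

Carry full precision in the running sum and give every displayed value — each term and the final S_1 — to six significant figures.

The integral term ∫_12^50 ln(x) dx = 127.782.
Boundary: ½(f(12) + f(50)) = ½(2.48491 + 3.91202) = 3.19846.
Running total after boundary: 130.981.
Order-1 term: 1/12 · (0.0200000 − 0.0833333) = -0.00527778.

S_1 ≈ 130.975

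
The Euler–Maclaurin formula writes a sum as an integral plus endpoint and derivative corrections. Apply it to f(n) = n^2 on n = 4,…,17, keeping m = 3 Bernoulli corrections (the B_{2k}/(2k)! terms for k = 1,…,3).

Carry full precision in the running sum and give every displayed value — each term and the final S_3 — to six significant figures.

S_3 ≈ 1771.00

∫_4^17 x^2 dx evaluates to 1616.33.
Boundary: ½(f(4) + f(17)) = ½(16.0000 + 289.000) = 152.500.
Integral + boundary = 1768.83.
Order-1 term: 1/12 · (34.0000 − 8.00000) = 2.16667.
After k=1: 1771.00.
Order-2 term: −1/720 · (0.00000 − 0.00000) = 0.00000.
After k=2: 1771.00.
Order-3 term: 1/30240 · (0.00000 − 0.00000) = 0.00000.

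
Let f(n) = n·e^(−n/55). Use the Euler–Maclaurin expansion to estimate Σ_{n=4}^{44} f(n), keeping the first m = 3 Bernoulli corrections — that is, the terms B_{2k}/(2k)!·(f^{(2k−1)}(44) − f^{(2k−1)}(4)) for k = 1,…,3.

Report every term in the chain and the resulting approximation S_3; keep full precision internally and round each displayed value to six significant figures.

The integral term ∫_4^44 x·e^(−x/55) dx = 570.781.
Boundary: ½(f(4) + f(44)) = ½(3.71942 + 19.7705) = 11.7449.
Running total after boundary: 582.526.
k=1: B_{2}/(2)! × [f^{(1)}(44) − f^{(1)}(4)] = 1/12 × (0.0898658 − 0.862229) = -0.0643636.
Running total after k=1: 582.462.
k=2: B_{4}/(4)! × [f^{(3)}(44) − f^{(3)}(4)] = −1/720 × (0.000326785 − 0.000899814) = 7.95874e-07.
Running total after k=2: 582.462.
k=3: B_{6}/(6)! × [f^{(5)}(44) − f^{(5)}(4)] = 1/30240 × (2.06235e-07 − 5.00692e-07) = -9.73733e-12.

S_3 ≈ 582.462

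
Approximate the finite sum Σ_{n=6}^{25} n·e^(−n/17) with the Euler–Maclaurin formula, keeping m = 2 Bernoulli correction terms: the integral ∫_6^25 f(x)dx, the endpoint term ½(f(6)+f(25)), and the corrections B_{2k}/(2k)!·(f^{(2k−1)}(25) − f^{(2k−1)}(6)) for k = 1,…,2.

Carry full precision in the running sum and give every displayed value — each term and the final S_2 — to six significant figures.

∫_6^25 x·e^(−x/17) dx evaluates to 110.654.
Boundary: ½(f(6) + f(25)) = ½(4.21571 + 5.74476) = 4.98023.
So far: 115.634.
Correction k=1: B_{2}/2! · (f^{(1)}(25) − f^{(1)}(6)) = 1/12 · (-0.108137 − 0.454636) = -0.0468977.
Running total after k=1: 115.587.
Correction k=2: B_{4}/4! · (f^{(3)}(25) − f^{(3)}(6)) = −1/720 · (0.00121607 − 0.00643555) = 7.24927e-06.

S_2 ≈ 115.587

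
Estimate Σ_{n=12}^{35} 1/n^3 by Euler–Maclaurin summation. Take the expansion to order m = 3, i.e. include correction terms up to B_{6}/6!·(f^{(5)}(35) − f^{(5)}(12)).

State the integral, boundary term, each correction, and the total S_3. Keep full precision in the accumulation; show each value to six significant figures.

∫_12^35 1/x^3 dx evaluates to 0.00306406.
½[f(12) + f(35)] = ½[0.000578704 + 2.33236e-05] = 0.000301014.
Running total after boundary: 0.00336507.
Correction k=1: B_{2}/2! · (f^{(1)}(35) − f^{(1)}(12)) = 1/12 · (-1.99917e-06 − (-0.000144676)) = 1.18897e-05.
Partial sum through k=1: 0.00337696.
Correction k=2: B_{4}/4! · (f^{(3)}(35) − f^{(3)}(12)) = −1/720 · (-3.26395e-08 − (-2.00939e-05)) = -2.78628e-08.
Partial sum through k=2: 0.00337693.
Correction k=3: B_{6}/6! · (f^{(5)}(35) − f^{(5)}(12)) = 1/30240 · (-1.11907e-09 − (-5.86071e-06)) = 1.93770e-10.

S_3 ≈ 0.00337693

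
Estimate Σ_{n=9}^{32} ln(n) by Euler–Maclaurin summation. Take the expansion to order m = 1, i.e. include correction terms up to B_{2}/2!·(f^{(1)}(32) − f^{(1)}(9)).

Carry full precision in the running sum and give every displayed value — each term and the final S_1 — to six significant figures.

S_1 ≈ 70.9534

∫_9^32 ln(x) dx evaluates to 68.1285.
Boundary: ½(f(9) + f(32)) = ½(2.19722 + 3.46574) = 2.83148.
Running total after boundary: 70.9600.
k=1: B_{2}/(2)! × [f^{(1)}(32) − f^{(1)}(9)] = 1/12 × (0.0312500 − 0.111111) = -0.00665509.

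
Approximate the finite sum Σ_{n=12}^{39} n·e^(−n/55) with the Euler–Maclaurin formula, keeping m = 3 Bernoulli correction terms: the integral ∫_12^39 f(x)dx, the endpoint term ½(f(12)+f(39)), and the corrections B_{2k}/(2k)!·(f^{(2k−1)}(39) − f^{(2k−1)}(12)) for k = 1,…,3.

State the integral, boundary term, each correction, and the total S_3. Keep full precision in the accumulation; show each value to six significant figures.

∫_12^39 x·e^(−x/55) dx evaluates to 418.551.
Endpoint term: (f(12) + f(39))/2 = (9.64775 + 19.1916)/2 = 14.4197.
Integral + boundary = 432.971.
Correction k=1: B_{2}/2! · (f^{(1)}(39) − f^{(1)}(12)) = 1/12 · (0.143154 − 0.628566) = -0.0404510.
After k=1: 432.930.
Correction k=2: B_{4}/4! · (f^{(3)}(39) − f^{(3)}(12)) = −1/720 · (0.000372673 − 0.000739347) = 5.09269e-07.
After k=2: 432.930.
Correction k=3: B_{6}/6! · (f^{(5)}(39) − f^{(5)}(12)) = 1/30240 · (2.30751e-07 − 4.20133e-07) = -6.26263e-12.

S_3 ≈ 432.930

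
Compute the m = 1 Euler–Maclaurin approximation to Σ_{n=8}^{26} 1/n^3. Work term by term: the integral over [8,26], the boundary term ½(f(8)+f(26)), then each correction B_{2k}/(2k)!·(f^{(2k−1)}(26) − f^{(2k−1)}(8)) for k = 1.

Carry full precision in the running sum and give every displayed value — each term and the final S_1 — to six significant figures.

S_1 ≈ 0.00813835

The integral term ∫_8^26 1/x^3 dx = 0.00707286.
Boundary: ½(f(8) + f(26)) = ½(0.00195312 + 5.68958e-05) = 0.00100501.
Integral + boundary = 0.00807787.
Correction k=1: B_{2}/2! · (f^{(1)}(26) − f^{(1)}(8)) = 1/12 · (-6.56490e-06 − (-0.000732422)) = 6.04881e-05.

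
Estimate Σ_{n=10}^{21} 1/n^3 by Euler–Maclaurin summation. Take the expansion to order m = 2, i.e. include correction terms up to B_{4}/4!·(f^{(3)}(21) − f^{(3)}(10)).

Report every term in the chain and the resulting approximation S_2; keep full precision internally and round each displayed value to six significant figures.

S_2 ≈ 0.00444384

The integral term ∫_10^21 1/x^3 dx = 0.00386621.
Boundary: ½(f(10) + f(21)) = ½(0.00100000 + 0.000107980) = 0.000553990.
So far: 0.00442020.
Order-1 term: 1/12 · (-1.54257e-05 − (-0.000300000)) = 2.37145e-05.
Running total after k=1: 0.00444392.
Order-2 term: −1/720 · (-6.99577e-07 − (-6.00000e-05)) = -8.23617e-08.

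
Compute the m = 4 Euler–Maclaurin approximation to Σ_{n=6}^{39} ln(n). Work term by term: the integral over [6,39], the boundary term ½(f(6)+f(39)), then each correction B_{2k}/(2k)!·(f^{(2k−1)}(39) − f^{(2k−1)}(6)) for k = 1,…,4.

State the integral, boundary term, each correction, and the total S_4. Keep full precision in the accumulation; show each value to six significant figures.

S_4 ≈ 101.844

∫_6^39 ln(x) dx evaluates to 99.1283.
Boundary: ½(f(6) + f(39)) = ½(1.79176 + 3.66356) = 2.72766.
So far: 101.856.
k=1: B_{2}/(2)! × [f^{(1)}(39) − f^{(1)}(6)] = 1/12 × (0.0256410 − 0.166667) = -0.0117521.
Partial sum through k=1: 101.844.
k=2: B_{4}/(4)! × [f^{(3)}(39) − f^{(3)}(6)] = −1/720 × (3.37160e-05 − 0.00925926) = 1.28133e-05.
Partial sum through k=2: 101.844.
k=3: B_{6}/(6)! × [f^{(5)}(39) − f^{(5)}(6)] = 1/30240 × (2.66004e-07 − 0.00308642) = -1.02055e-07.
Partial sum through k=3: 101.844.
k=4: B_{8}/(8)! × [f^{(7)}(39) − f^{(7)}(6)] = −1/1209600 × (5.24663e-09 − 0.00257202) = 2.12633e-09.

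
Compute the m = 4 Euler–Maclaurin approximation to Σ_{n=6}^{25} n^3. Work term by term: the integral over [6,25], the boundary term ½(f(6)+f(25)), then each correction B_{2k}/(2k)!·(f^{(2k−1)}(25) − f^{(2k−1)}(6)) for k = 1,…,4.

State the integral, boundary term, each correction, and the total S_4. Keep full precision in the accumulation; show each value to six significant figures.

S_4 ≈ 105400

The integral term ∫_6^25 x^3 dx = 97332.2.
Endpoint term: (f(6) + f(25))/2 = (216.000 + 15625.0)/2 = 7920.50.
Integral + boundary = 105253.
Correction k=1: B_{2}/2! · (f^{(1)}(25) − f^{(1)}(6)) = 1/12 · (1875.00 − 108.000) = 147.250.
Partial sum through k=1: 105400.
Correction k=2: B_{4}/4! · (f^{(3)}(25) − f^{(3)}(6)) = −1/720 · (6.00000 − 6.00000) = 0.00000.
Partial sum through k=2: 105400.
Correction k=3: B_{6}/6! · (f^{(5)}(25) − f^{(5)}(6)) = 1/30240 · (0.00000 − 0.00000) = 0.00000.
Partial sum through k=3: 105400.
Correction k=4: B_{8}/8! · (f^{(7)}(25) − f^{(7)}(6)) = −1/1209600 · (0.00000 − 0.00000) = 0.00000.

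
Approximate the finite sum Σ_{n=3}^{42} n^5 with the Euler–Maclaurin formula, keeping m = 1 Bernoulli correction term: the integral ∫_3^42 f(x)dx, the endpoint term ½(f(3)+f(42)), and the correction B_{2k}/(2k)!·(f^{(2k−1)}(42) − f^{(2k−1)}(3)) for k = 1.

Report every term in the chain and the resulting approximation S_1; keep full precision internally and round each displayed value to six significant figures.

The integral term ∫_3^42 x^5 dx = 9.14839e+08.
Endpoint term: (f(3) + f(42))/2 = (243.000 + 1.30691e+08)/2 = 6.53457e+07.
Integral + boundary = 9.80184e+08.
Correction k=1: B_{2}/2! · (f^{(1)}(42) − f^{(1)}(3)) = 1/12 · (1.55585e+07 − 405.000) = 1.29651e+06.

S_1 ≈ 9.81481e+08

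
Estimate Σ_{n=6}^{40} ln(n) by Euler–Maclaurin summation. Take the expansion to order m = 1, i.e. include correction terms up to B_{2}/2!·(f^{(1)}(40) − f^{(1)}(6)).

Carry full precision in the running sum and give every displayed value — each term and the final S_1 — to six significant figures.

The integral term ∫_6^40 ln(x) dx = 102.805.
½[f(6) + f(40)] = ½[1.79176 + 3.68888] = 2.74032.
Integral + boundary = 105.545.
Correction k=1: B_{2}/2! · (f^{(1)}(40) − f^{(1)}(6)) = 1/12 · (0.0250000 − 0.166667) = -0.0118056.

S_1 ≈ 105.533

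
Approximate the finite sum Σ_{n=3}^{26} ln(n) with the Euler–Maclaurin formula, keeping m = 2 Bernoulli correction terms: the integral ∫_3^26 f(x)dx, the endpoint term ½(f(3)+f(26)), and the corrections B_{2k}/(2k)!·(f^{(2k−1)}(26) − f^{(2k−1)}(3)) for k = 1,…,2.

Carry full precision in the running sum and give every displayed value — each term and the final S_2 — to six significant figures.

Integral: ∫_3^26 ln(x) dx = 58.4147.
½[f(3) + f(26)] = ½[1.09861 + 3.25810] = 2.17835.
So far: 60.5930.
k=1: B_{2}/(2)! × [f^{(1)}(26) − f^{(1)}(3)] = 1/12 × (0.0384615 − 0.333333) = -0.0245726.
Partial sum through k=1: 60.5685.
k=2: B_{4}/(4)! × [f^{(3)}(26) − f^{(3)}(3)] = −1/720 × (0.000113792 − 0.0740741) = 0.000102723.

S_2 ≈ 60.5686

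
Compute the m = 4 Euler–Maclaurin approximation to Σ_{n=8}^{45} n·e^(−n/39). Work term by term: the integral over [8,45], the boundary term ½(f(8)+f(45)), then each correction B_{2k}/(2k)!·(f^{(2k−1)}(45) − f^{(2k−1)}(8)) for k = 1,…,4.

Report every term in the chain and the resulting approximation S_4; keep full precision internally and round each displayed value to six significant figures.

S_4 ≈ 470.034

∫_8^45 x·e^(−x/39) dx evaluates to 459.737.
Boundary: ½(f(8) + f(45)) = ½(6.51634 + 14.1940) = 10.3552.
Running total after boundary: 470.092.
Order-1 term: 1/12 · (-0.0485263 − 0.647457) = -0.0579986.
Partial sum through k=1: 470.034.
Order-2 term: −1/720 · (0.000382851 − 0.00149674) = 1.54707e-06.
Partial sum through k=2: 470.034.
Order-3 term: 1/30240 · (5.24396e-07 − 1.68823e-06) = -3.84867e-11.
Partial sum through k=3: 470.034.
Order-4 term: −1/1209600 · (5.24051e-10 − 1.57292e-09) = 8.67123e-16.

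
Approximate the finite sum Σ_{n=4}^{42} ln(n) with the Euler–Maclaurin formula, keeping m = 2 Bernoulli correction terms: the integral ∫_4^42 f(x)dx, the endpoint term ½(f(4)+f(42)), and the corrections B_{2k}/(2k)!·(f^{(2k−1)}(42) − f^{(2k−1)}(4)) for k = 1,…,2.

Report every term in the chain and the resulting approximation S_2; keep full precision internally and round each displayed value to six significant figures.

∫_4^42 ln(x) dx evaluates to 113.437.
½[f(4) + f(42)] = ½[1.38629 + 3.73767] = 2.56198.
Running total after boundary: 115.999.
Correction k=1: B_{2}/2! · (f^{(1)}(42) − f^{(1)}(4)) = 1/12 · (0.0238095 − 0.250000) = -0.0188492.
Running total after k=1: 115.980.
Correction k=2: B_{4}/4! · (f^{(3)}(42) − f^{(3)}(4)) = −1/720 · (2.69949e-05 − 0.0312500) = 4.33653e-05.

S_2 ≈ 115.980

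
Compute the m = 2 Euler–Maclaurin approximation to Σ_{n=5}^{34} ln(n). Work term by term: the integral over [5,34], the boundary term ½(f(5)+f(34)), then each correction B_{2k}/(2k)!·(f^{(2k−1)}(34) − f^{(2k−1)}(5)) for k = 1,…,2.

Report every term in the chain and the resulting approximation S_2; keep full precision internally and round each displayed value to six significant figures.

S_2 ≈ 85.4028

Integral: ∫_5^34 ln(x) dx = 82.8491.
½[f(5) + f(34)] = ½[1.60944 + 3.52636] = 2.56790.
Integral + boundary = 85.4170.
Correction k=1: B_{2}/2! · (f^{(1)}(34) − f^{(1)}(5)) = 1/12 · (0.0294118 − 0.200000) = -0.0142157.
Running total after k=1: 85.4028.
Correction k=2: B_{4}/4! · (f^{(3)}(34) − f^{(3)}(5)) = −1/720 · (5.08854e-05 − 0.0160000) = 2.21515e-05.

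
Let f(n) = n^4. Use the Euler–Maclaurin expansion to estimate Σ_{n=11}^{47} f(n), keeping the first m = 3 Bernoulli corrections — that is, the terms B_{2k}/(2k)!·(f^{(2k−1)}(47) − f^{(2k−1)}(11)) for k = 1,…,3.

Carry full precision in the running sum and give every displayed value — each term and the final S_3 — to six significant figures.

S_3 ≈ 4.83181e+07

The integral term ∫_11^47 x^4 dx = 4.58368e+07.
Endpoint term: (f(11) + f(47))/2 = (14641.0 + 4.87968e+06)/2 = 2.44716e+06.
Running total after boundary: 4.82840e+07.
Correction k=1: B_{2}/2! · (f^{(1)}(47) − f^{(1)}(11)) = 1/12 · (415292 − 5324.00) = 34164.0.
Running total after k=1: 4.83181e+07.
Correction k=2: B_{4}/4! · (f^{(3)}(47) − f^{(3)}(11)) = −1/720 · (1128.00 − 264.000) = -1.20000.
Running total after k=2: 4.83181e+07.
Correction k=3: B_{6}/6! · (f^{(5)}(47) − f^{(5)}(11)) = 1/30240 · (0.00000 − 0.00000) = 0.00000.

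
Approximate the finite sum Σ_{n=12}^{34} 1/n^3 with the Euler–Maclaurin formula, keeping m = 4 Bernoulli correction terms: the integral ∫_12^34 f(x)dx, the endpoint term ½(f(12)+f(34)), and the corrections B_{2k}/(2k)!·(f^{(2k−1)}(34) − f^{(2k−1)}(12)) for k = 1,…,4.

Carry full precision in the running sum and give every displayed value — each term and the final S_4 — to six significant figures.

S_4 ≈ 0.00335361

Integral: ∫_12^34 1/x^3 dx = 0.00303970.
½[f(12) + f(34)] = ½[0.000578704 + 2.54427e-05] = 0.000302073.
So far: 0.00334177.
k=1: B_{2}/(2)! × [f^{(1)}(34) − f^{(1)}(12)] = 1/12 × (-2.24494e-06 − (-0.000144676)) = 1.18692e-05.
Partial sum through k=1: 0.00335364.
k=2: B_{4}/(4)! × [f^{(3)}(34) − f^{(3)}(12)] = −1/720 × (-3.88399e-08 − (-2.00939e-05)) = -2.78542e-08.
Partial sum through k=2: 0.00335361.
k=3: B_{6}/(6)! × [f^{(5)}(34) − f^{(5)}(12)] = 1/30240 × (-1.41114e-09 − (-5.86071e-06)) = 1.93760e-10.
Partial sum through k=3: 0.00335361.
k=4: B_{8}/(8)! × [f^{(7)}(34) − f^{(7)}(12)] = −1/1209600 × (-8.78909e-11 − (-2.93036e-06)) = -2.42251e-12.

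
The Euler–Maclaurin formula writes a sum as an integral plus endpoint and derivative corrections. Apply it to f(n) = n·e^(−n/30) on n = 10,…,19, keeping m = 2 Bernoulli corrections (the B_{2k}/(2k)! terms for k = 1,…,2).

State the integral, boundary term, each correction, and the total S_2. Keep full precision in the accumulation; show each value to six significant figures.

∫_10^19 x·e^(−x/30) dx evaluates to 79.5330.
Endpoint term: (f(10) + f(19))/2 = (7.16531 + 10.0856)/2 = 8.62544.
Integral + boundary = 88.1584.
Correction k=1: B_{2}/2! · (f^{(1)}(19) − f^{(1)}(10)) = 1/12 · (0.194634 − 0.477688) = -0.0235878.
Partial sum through k=1: 88.1348.
Correction k=2: B_{4}/4! · (f^{(3)}(19) − f^{(3)}(10)) = −1/720 · (0.00139586 − 0.00212306) = 1.01000e-06.

S_2 ≈ 88.1348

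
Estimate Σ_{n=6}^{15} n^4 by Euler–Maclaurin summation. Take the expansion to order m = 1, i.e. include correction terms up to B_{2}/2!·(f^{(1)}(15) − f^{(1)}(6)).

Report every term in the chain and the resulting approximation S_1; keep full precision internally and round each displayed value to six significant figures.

S_1 ≈ 177333

∫_6^15 x^4 dx evaluates to 150320.
Endpoint term: (f(6) + f(15))/2 = (1296.00 + 50625.0)/2 = 25960.5.
So far: 176280.
Order-1 term: 1/12 · (13500.0 − 864.000) = 1053.00.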